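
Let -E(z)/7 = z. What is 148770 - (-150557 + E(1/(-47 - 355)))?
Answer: 120329447/402 ≈ 2.9933e+5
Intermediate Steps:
E(z) = -7*z
148770 - (-150557 + E(1/(-47 - 355))) = 148770 - (-150557 - 7/(-47 - 355)) = 148770 - (-150557 - 7/(-402)) = 148770 - (-150557 - 7*(-1/402)) = 148770 - (-150557 + 7/402) = 148770 - 1*(-60523907/402) = 148770 + 60523907/402 = 120329447/402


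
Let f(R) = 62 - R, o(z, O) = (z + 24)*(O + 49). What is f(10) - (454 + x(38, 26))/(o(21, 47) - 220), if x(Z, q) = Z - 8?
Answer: 53179/1025 ≈ 51.882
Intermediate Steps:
x(Z, q) = -8 + Z
o(z, O) = (24 + z)*(49 + O)
f(10) - (454 + x(38, 26))/(o(21, 47) - 220) = (62 - 1*10) - (454 + (-8 + 38))/((1176 + 24*47 + 49*21 + 47*21) - 220) = (62 - 10) - (454 + 30)/((1176 + 1128 + 1029 + 987) - 220) = 52 - 484/(4320 - 220) = 52 - 484/4100 = 52 - 1*121/1025 = 52 - 121/1025 = 53179/1025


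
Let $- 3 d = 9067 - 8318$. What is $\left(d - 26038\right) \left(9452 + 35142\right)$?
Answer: $- \frac{3516816622}{3} \approx -1.1723 \cdot 10^{9}$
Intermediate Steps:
$d = - \frac{749}{3}$ ($d = - \frac{9067 - 8318}{3} = \left(- \frac{1}{3}\right) 749 = - \frac{749}{3} \approx -249.67$)
$\left(d - 26038\right) \left(9452 + 35142\right) = \left(- \frac{749}{3} - 26038\right) \left(9452 + 35142\right) = \left(- \frac{749}{3} - 26038\right) 44594 = \left(- \frac{78863}{3}\right) 44594 = - \frac{3516816622}{3}$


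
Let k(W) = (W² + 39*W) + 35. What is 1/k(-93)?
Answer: 1/5057 ≈ 0.00019775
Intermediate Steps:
k(W) = 35 + W² + 39*W
1/k(-93) = 1/(35 + (-93)² + 39*(-93)) = 1/(35 + 8649 - 3627) = 1/5057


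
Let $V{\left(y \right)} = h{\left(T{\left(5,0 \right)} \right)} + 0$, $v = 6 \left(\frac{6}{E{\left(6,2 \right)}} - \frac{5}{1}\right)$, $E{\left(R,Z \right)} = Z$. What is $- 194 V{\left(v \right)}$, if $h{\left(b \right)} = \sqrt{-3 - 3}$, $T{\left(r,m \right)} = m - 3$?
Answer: $- 194 i \sqrt{6} \approx - 475.2 i$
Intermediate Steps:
$T{\left(r,m \right)} = -3 + m$
$h{\left(b \right)} = i \sqrt{6}$ ($h{\left(b \right)} = \sqrt{-6} = i \sqrt{6}$)
$v = -12$ ($v = 6 \left(\frac{6}{2} - \frac{5}{1}\right) = 6 \left(6 \cdot \frac{1}{2} - 5\right) = 6 \left(3 - 5\right) = 6 \left(-2\right) = -12$)
$V{\left(y \right)} = i \sqrt{6}$ ($V{\left(y \right)} = i \sqrt{6} + 0 = i \sqrt{6}$)
$- 194 V{\left(v \right)} = - 194 i \sqrt{6}$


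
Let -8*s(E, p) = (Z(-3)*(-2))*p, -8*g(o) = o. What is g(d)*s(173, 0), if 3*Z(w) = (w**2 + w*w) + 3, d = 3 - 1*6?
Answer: 0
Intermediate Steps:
d = -3 (d = 3 - 6 = -3)
g(o) = -o/8
Z(w) = 1 + 2*w**2/3 (Z(w) = ((w**2 + w*w) + 3)/3 = ((w**2 + w**2) + 3)/3 = (2*w**2 + 3)/3 = (3 + 2*w**2)/3 = 1 + 2*w**2/3)
s(E, p) = 7*p/4 (s(E, p) = -(1 + (2/3)*(-3)**2)*(-2)*p/8 = -(1 + (2/3)*9)*(-2)*p/8 = -(1 + 6)*(-2)*p/8 = -7*(-2)*p/8 = -(-7)*p/4 = 7*p/4)
g(d)*s(173, 0) = (-1/8*(-3))*((7/4)*0) = (3/8)*0 = 0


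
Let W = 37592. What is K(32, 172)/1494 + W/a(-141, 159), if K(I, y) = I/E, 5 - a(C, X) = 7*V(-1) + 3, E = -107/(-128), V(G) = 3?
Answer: -3004652056/1518651 ≈ -1978.5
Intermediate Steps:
E = 107/128 (E = -107*(-1/128) = 107/128 ≈ 0.83594)
a(C, X) = -19 (a(C, X) = 5 - (7*3 + 3) = 5 - (21 + 3) = 5 - 1*24 = 5 - 24 = -19)
K(I, y) = 128*I/107 (K(I, y) = I/(107/128) = I*(128/107) = 128*I/107)
K(32, 172)/1494 + W/a(-141, 159) = ((128/107)*32)/1494 + 37592/(-19) = (4096/107)*(1/1494) + 37592*(-1/19) = 2048/79929 - 37592/19 = -3004652056/1518651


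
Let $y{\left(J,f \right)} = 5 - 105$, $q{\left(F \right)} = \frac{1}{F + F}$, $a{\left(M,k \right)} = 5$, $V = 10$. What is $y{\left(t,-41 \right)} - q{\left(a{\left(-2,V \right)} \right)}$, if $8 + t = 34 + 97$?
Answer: $- \frac{1001}{10} \approx -100.1$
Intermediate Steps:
$t = 123$ ($t = -8 + \left(34 + 97\right) = -8 + 131 = 123$)
$q{\left(F \right)} = \frac{1}{2 F}$
$y{\left(J,f \right)} = -100$
$y{\left(t,-41 \right)} - q{\left(a{\left(-2,V \right)} \right)} = -100 - \frac{1}{2 \cdot 5} = -100 - \frac{1}{2} \cdot \frac{1}{5} = -100 - \frac{1}{10} = - \frac{1001}{10}$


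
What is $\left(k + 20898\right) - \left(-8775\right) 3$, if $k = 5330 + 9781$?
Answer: $62334$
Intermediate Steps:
$k = 15111$
$\left(k + 20898\right) - \left(-8775\right) 3 = \left(15111 + 20898\right) - \left(-8775\right) 3 = 36009 - -26325 = 36009 + 26325 = 62334$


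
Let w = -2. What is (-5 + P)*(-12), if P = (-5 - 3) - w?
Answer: 132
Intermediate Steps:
P = -6 (P = (-5 - 3) - 1*(-2) = -8 + 2 = -6)
(-5 + P)*(-12) = (-5 - 6)*(-12) = -11*(-12) = 132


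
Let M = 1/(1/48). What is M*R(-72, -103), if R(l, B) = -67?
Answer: -3216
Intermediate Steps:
M = 48 (M = 1/(1/48) = 48)
M*R(-72, -103) = 48*(-67) = -3216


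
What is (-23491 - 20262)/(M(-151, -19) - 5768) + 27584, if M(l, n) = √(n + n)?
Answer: 458984120356/16634931 + 43753*I*√38/33269862 ≈ 27592.0 + 0.0081068*I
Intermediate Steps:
M(l, n) = √2*√n (M(l, n) = √(2*n) = √2*√n)
(-23491 - 20262)/(M(-151, -19) - 5768) + 27584 = (-23491 - 20262)/(√2*√(-19) - 5768) + 27584 = -43753/(√2*(I*√19) - 5768) + 27584 = -43753/(I*√38 - 5768) + 27584 = -43753/(-5768 + I*√38) + 27584 = 27584 - 43753/(-5768 + I*√38)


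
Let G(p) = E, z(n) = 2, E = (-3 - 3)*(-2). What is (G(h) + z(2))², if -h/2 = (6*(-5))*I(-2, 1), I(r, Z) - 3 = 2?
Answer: 196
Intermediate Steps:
I(r, Z) = 5 (I(r, Z) = 3 + 2 = 5)
E = 12 (E = -6*(-2) = 12)
h = 300 (h = -2*6*(-5)*5 = -(-60)*5 = -2*(-150) = 300)
G(p) = 12
(G(h) + z(2))² = (12 + 2)² = 14² = 196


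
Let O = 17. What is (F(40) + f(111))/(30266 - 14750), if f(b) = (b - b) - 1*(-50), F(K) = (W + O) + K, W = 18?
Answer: 125/15516 ≈ 0.0080562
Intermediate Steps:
F(K) = 35 + K (F(K) = (18 + 17) + K = 35 + K)
f(b) = 50 (f(b) = 0 + 50 = 50)
(F(40) + f(111))/(30266 - 14750) = ((35 + 40) + 50)/(30266 - 14750) = (75 + 50)/15516 = 125*(1/15516) = 125/15516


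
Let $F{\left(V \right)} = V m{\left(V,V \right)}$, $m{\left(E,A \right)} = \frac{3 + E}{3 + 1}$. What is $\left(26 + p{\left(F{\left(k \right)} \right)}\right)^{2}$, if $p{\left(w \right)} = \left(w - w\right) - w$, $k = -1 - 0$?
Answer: $\frac{2809}{4} \approx 702.25$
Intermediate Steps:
$k = -1$ ($k = -1 + 0 = -1$)
$m{\left(E,A \right)} = \frac{3}{4} + \frac{E}{4}$ ($m{\left(E,A \right)} = \frac{3 + E}{4} = \left(3 + E\right) \frac{1}{4} = \frac{3}{4} + \frac{E}{4}$)
$F{\left(V \right)} = V \left(\frac{3}{4} + \frac{V}{4}\right)$
$p{\left(w \right)} = - w$ ($p{\left(w \right)} = 0 - w = - w$)
$\left(26 + p{\left(F{\left(k \right)} \right)}\right)^{2} = \left(26 - \frac{1}{4} \left(-1\right) \left(3 - 1\right)\right)^{2} = \left(26 - \frac{1}{4} \left(-1\right) 2\right)^{2} = \left(26 - - \frac{1}{2}\right)^{2} = \left(26 + \frac{1}{2}\right)^{2} = \left(\frac{53}{2}\right)^{2} = \frac{2809}{4}$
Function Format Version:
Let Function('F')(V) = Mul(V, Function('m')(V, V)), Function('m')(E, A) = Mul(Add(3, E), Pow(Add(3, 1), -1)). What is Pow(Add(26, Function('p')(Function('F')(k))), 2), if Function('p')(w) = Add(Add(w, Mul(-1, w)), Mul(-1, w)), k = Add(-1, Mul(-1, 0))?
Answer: Rational(2809, 4) ≈ 702.25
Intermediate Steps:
k = -1 (k = Add(-1, 0) = -1)
Function('m')(E, A) = Add(Rational(3, 4), Mul(Rational(1, 4), E)) (Function('m')(E, A) = Mul(Add(3, E), Pow(4, -1)) = Mul(Add(3, E), Rational(1, 4)) = Add(Rational(3, 4), Mul(Rational(1, 4), E)))
Function('F')(V) = Mul(V, Add(Rational(3, 4), Mul(Rational(1, 4), V)))
Function('p')(w) = Mul(-1, w) (Function('p')(w) = Add(0, Mul(-1, w)) = Mul(-1, w))
Pow(Add(26, Function('p')(Function('F')(k))), 2) = Pow(Add(26, Mul(-1, Mul(Rational(1, 4), -1, Add(3, -1)))), 2) = Pow(Add(26, Mul(-1, Mul(Rational(1, 4), -1, 2))), 2) = Pow(Add(26, Mul(-1, Rational(-1, 2))), 2) = Pow(Add(26, Rational(1, 2)), 2) = Pow(Rational(53, 2), 2) = Rational(2809, 4)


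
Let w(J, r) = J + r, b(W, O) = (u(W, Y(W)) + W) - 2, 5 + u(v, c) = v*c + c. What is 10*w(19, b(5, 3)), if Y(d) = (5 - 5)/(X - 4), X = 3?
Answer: 170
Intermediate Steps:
Y(d) = 0 (Y(d) = (5 - 5)/(3 - 4) = 0/(-1) = 0*(-1) = 0)
u(v, c) = -5 + c + c*v (u(v, c) = -5 + (v*c + c) = -5 + (c*v + c) = -5 + (c + c*v) = -5 + c + c*v)
b(W, O) = -7 + W (b(W, O) = ((-5 + 0 + 0*W) + W) - 2 = ((-5 + 0 + 0) + W) - 2 = (-5 + W) - 2 = -7 + W)
10*w(19, b(5, 3)) = 10*(19 + (-7 + 5)) = 10*(19 - 2) = 10*17 = 170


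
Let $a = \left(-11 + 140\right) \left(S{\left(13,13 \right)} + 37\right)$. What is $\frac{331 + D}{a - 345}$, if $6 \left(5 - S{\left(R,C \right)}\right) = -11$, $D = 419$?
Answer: $\frac{1500}{10619} \approx 0.14126$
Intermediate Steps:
$S{\left(R,C \right)} = \frac{41}{6}$ ($S{\left(R,C \right)} = 5 - - \frac{11}{6} = 5 + \frac{11}{6} = \frac{41}{6}$)
$a = \frac{11309}{2}$ ($a = \left(-11 + 140\right) \left(\frac{41}{6} + 37\right) = 129 \cdot \frac{263}{6} = \frac{11309}{2} \approx 5654.5$)
$\frac{331 + D}{a - 345} = \frac{331 + 419}{\frac{11309}{2} - 345} = \frac{1}{\frac{10619}{2}} \cdot 750 = \frac{2}{10619} \cdot 750 = \frac{1500}{10619}$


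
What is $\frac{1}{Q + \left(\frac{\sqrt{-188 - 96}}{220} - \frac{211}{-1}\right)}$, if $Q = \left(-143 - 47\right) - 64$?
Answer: $- \frac{520300}{22372971} - \frac{110 i \sqrt{71}}{22372971} \approx -0.023256 - 4.1428 \cdot 10^{-5} i$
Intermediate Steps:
$Q = -254$ ($Q = -190 - 64 = -254$)
$\frac{1}{Q + \left(\frac{\sqrt{-188 - 96}}{220} - \frac{211}{-1}\right)} = \frac{1}{-254 + \left(\frac{\sqrt{-188 - 96}}{220} - \frac{211}{-1}\right)} = \frac{1}{-254 + \left(\sqrt{-284} \cdot \frac{1}{220} - -211\right)} = \frac{1}{-254 + \left(2 i \sqrt{71} \cdot \frac{1}{220} + 211\right)} = \frac{1}{-254 + \left(\frac{i \sqrt{71}}{110} + 211\right)} = \frac{1}{-254 + \left(211 + \frac{i \sqrt{71}}{110}\right)} = \frac{1}{-43 + \frac{i \sqrt{71}}{110}}$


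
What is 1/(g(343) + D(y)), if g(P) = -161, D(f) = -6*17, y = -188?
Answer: -1/263 ≈ -0.0038023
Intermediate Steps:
D(f) = -102
1/(g(343) + D(y)) = 1/(-161 - 102) = 1/(-263) = -1/263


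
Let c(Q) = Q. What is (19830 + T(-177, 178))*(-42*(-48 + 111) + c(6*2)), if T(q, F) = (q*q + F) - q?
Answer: -135687876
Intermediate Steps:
T(q, F) = F + q² - q (T(q, F) = (q² + F) - q = (F + q²) - q = F + q² - q)
(19830 + T(-177, 178))*(-42*(-48 + 111) + c(6*2)) = (19830 + (178 + (-177)² - 1*(-177)))*(-42*(-48 + 111) + 6*2) = (19830 + (178 + 31329 + 177))*(-42*63 + 12) = (19830 + 31684)*(-2646 + 12) = 51514*(-2634) = -135687876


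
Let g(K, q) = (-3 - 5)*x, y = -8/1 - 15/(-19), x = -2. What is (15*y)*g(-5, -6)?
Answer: -32880/19 ≈ -1730.5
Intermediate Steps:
y = -137/19 (y = -8*1 - 15*(-1/19) = -8 + 15/19 = -137/19 ≈ -7.2105)
g(K, q) = 16 (g(K, q) = (-3 - 5)*(-2) = -8*(-2) = 16)
(15*y)*g(-5, -6) = (15*(-137/19))*16 = -2055/19*16 = -32880/19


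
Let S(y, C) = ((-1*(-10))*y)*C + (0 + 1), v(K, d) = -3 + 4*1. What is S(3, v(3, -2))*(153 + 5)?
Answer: 4898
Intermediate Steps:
v(K, d) = 1 (v(K, d) = -3 + 4 = 1)
S(y, C) = 1 + 10*C*y (S(y, C) = (10*y)*C + 1 = 10*C*y + 1 = 1 + 10*C*y)
S(3, v(3, -2))*(153 + 5) = (1 + 10*1*3)*(153 + 5) = (1 + 30)*158 = 31*158 = 4898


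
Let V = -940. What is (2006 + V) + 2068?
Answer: 3134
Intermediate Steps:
(2006 + V) + 2068 = (2006 - 940) + 2068 = 1066 + 2068 = 3134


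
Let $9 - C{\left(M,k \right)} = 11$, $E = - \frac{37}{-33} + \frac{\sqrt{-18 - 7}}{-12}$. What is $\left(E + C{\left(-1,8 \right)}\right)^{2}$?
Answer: $\frac{1159}{1936} + \frac{145 i}{198} \approx 0.59866 + 0.73232 i$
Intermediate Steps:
$E = \frac{37}{33} - \frac{5 i}{12}$ ($E = \left(-37\right) \left(- \frac{1}{33}\right) + \sqrt{-25} \left(- \frac{1}{12}\right) = \frac{37}{33} + 5 i \left(- \frac{1}{12}\right) = \frac{37}{33} - \frac{5 i}{12} \approx 1.1212 - 0.41667 i$)
$C{\left(M,k \right)} = -2$ ($C{\left(M,k \right)} = 9 - 11 = -2$)
$\left(E + C{\left(-1,8 \right)}\right)^{2} = \left(\left(\frac{37}{33} - \frac{5 i}{12}\right) - 2\right)^{2} = \left(- \frac{29}{33} - \frac{5 i}{12}\right)^{2}$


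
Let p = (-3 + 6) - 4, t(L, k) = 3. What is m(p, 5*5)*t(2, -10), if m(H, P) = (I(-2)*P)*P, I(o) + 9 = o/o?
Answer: -15000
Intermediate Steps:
I(o) = -8 (I(o) = -9 + o/o = -9 + 1 = -8)
p = -1 (p = 3 - 4 = -1)
m(H, P) = -8*P² (m(H, P) = (-8*P)*P = -8*P²)
m(p, 5*5)*t(2, -10) = -8*(5*5)²*3 = -8*25²*3 = -8*625*3 = -5000*3 = -15000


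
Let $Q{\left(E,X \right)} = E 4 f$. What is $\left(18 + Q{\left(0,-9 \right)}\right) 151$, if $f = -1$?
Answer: $2718$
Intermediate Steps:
$Q{\left(E,X \right)} = - 4 E$ ($Q{\left(E,X \right)} = E 4 \left(-1\right) = 4 E \left(-1\right) = - 4 E$)
$\left(18 + Q{\left(0,-9 \right)}\right) 151 = \left(18 - 0\right) 151 = \left(18 + 0\right) 151 = 18 \cdot 151 = 2718$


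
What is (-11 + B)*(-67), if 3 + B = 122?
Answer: -7236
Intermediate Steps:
B = 119 (B = -3 + 122 = 119)
(-11 + B)*(-67) = (-11 + 119)*(-67) = 108*(-67) = -7236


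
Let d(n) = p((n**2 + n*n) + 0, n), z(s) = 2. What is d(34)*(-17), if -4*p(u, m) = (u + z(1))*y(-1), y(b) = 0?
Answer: 0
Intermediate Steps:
p(u, m) = 0 (p(u, m) = -(u + 2)*0/4 = -(2 + u)*0/4 = -1/4*0 = 0)
d(n) = 0
d(34)*(-17) = 0*(-17) = 0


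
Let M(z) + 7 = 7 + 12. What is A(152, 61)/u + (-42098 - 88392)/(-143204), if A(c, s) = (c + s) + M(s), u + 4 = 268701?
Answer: 17547246215/19239242594 ≈ 0.91206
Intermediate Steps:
u = 268697 (u = -4 + 268701 = 268697)
M(z) = 12 (M(z) = -7 + (7 + 12) = -7 + 19 = 12)
A(c, s) = 12 + c + s (A(c, s) = (c + s) + 12 = 12 + c + s)
A(152, 61)/u + (-42098 - 88392)/(-143204) = (12 + 152 + 61)/268697 + (-42098 - 88392)/(-143204) = 225*(1/268697) - 130490*(-1/143204) = 225/268697 + 65245/71602 = 17547246215/19239242594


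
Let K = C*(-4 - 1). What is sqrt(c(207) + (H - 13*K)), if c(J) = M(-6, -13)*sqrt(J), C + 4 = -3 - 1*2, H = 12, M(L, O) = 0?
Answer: I*sqrt(573) ≈ 23.937*I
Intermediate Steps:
C = -9 (C = -4 + (-3 - 1*2) = -4 + (-3 - 2) = -4 - 5 = -9)
K = 45 (K = -9*(-4 - 1) = -9*(-5) = 45)
c(J) = 0 (c(J) = 0*sqrt(J) = 0)
sqrt(c(207) + (H - 13*K)) = sqrt(0 + (12 - 13*45)) = sqrt(0 + (12 - 585)) = sqrt(0 - 573) = sqrt(-573) = I*sqrt(573)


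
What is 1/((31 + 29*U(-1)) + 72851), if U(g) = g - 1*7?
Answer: 1/72650 ≈ 1.3765e-5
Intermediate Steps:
U(g) = -7 + g (U(g) = g - 7 = -7 + g)
1/((31 + 29*U(-1)) + 72851) = 1/((31 + 29*(-7 - 1)) + 72851) = 1/((31 + 29*(-8)) + 72851) = 1/((31 - 232) + 72851) = 1/(-201 + 72851) = 1/72650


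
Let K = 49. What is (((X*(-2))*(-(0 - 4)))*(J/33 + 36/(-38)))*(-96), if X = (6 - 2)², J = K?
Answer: 1380352/209 ≈ 6604.6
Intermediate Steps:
J = 49
X = 16 (X = 4² = 16)
(((X*(-2))*(-(0 - 4)))*(J/33 + 36/(-38)))*(-96) = (((16*(-2))*(-(0 - 4)))*(49/33 + 36/(-38)))*(-96) = ((-(-32)*(-4))*(49*(1/33) + 36*(-1/38)))*(-96) = ((-32*4)*(49/33 - 18/19))*(-96) = -128*337/627*(-96) = -43136/627*(-96) = 1380352/209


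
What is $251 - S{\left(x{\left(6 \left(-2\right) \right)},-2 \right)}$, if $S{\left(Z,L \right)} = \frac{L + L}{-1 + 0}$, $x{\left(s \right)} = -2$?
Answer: $247$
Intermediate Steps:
$S{\left(Z,L \right)} = - 2 L$ ($S{\left(Z,L \right)} = \frac{2 L}{-1} = 2 L \left(-1\right) = - 2 L$)
$251 - S{\left(x{\left(6 \left(-2\right) \right)},-2 \right)} = 251 - \left(-2\right) \left(-2\right) = 251 - 4 = 247$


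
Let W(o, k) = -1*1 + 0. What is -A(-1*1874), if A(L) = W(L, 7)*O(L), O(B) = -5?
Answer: -5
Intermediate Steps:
W(o, k) = -1 (W(o, k) = -1 + 0 = -1)
A(L) = 5 (A(L) = -1*(-5) = 5)
-A(-1*1874) = -1*5 = -5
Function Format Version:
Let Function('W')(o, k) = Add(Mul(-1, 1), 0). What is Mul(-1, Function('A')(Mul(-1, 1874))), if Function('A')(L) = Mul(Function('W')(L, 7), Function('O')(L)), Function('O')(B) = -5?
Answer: -5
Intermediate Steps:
Function('W')(o, k) = -1 (Function('W')(o, k) = Add(-1, 0) = -1)
Function('A')(L) = 5 (Function('A')(L) = Mul(-1, -5) = 5)
Mul(-1, Function('A')(Mul(-1, 1874))) = Mul(-1, 5) = -5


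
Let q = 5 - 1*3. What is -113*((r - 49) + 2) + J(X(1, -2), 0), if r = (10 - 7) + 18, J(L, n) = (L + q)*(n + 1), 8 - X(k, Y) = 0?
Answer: 2948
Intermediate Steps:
q = 2 (q = 5 - 3 = 2)
X(k, Y) = 8 (X(k, Y) = 8 - 1*0 = 8 + 0 = 8)
J(L, n) = (1 + n)*(2 + L) (J(L, n) = (L + 2)*(n + 1) = (2 + L)*(1 + n) = (1 + n)*(2 + L))
r = 21 (r = 3 + 18 = 21)
-113*((r - 49) + 2) + J(X(1, -2), 0) = -113*((21 - 49) + 2) + (2 + 8 + 2*0 + 8*0) = -113*(-28 + 2) + (2 + 8 + 0 + 0) = -113*(-26) + 10 = 2938 + 10 = 2948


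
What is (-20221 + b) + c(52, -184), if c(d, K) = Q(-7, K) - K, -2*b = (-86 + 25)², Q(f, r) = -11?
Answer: -43817/2 ≈ -21909.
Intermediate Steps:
b = -3721/2 (b = -(-86 + 25)²/2 = -½*(-61)² = -½*3721 = -3721/2 ≈ -1860.5)
c(d, K) = -11 - K
(-20221 + b) + c(52, -184) = (-20221 - 3721/2) + (-11 - 1*(-184)) = -44163/2 + (-11 + 184) = -44163/2 + 173 = -43817/2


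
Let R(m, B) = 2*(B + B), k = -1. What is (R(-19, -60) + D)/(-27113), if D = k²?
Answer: 239/27113 ≈ 0.0088150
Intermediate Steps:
R(m, B) = 4*B (R(m, B) = 2*(2*B) = 4*B)
D = 1 (D = (-1)² = 1)
(R(-19, -60) + D)/(-27113) = (4*(-60) + 1)/(-27113) = (-240 + 1)*(-1/27113) = -239*(-1/27113) = 239/27113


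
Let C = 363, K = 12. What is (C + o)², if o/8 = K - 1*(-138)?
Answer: 2442969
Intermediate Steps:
o = 1200 (o = 8*(12 - 1*(-138)) = 8*(12 + 138) = 8*150 = 1200)
(C + o)² = (363 + 1200)² = 1563² = 2442969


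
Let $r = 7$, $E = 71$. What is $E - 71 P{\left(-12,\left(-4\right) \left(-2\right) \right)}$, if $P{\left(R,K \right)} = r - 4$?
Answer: $-142$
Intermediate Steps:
$P{\left(R,K \right)} = 3$ ($P{\left(R,K \right)} = 7 - 4 = 3$)
$E - 71 P{\left(-12,\left(-4\right) \left(-2\right) \right)} = 71 - 213 = -142$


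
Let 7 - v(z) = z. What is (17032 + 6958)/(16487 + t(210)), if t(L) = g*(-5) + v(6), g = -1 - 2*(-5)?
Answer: 23990/16443 ≈ 1.4590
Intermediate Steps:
v(z) = 7 - z
g = 9 (g = -1 + 10 = 9)
t(L) = -44 (t(L) = 9*(-5) + (7 - 1*6) = -45 + (7 - 6) = -45 + 1 = -44)
(17032 + 6958)/(16487 + t(210)) = (17032 + 6958)/(16487 - 44) = 23990/16443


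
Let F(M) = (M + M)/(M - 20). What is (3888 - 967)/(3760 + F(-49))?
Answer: 201549/259538 ≈ 0.77657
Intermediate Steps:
F(M) = 2*M/(-20 + M) (F(M) = (2*M)/(-20 + M) = 2*M/(-20 + M))
(3888 - 967)/(3760 + F(-49)) = (3888 - 967)/(3760 + 2*(-49)/(-20 - 49)) = 2921/(3760 + 2*(-49)/(-69)) = 2921/(3760 + 2*(-49)*(-1/69)) = 2921/(3760 + 98/69) = 2921/(259538/69) = 2921*(69/259538) = 201549/259538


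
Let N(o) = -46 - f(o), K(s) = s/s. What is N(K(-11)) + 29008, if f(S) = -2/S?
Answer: 28964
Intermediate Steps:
K(s) = 1
N(o) = -46 + 2/o (N(o) = -46 - (-2)/o = -46 + 2/o)
N(K(-11)) + 29008 = (-46 + 2/1) + 29008 = (-46 + 2*1) + 29008 = (-46 + 2) + 29008 = -44 + 29008 = 28964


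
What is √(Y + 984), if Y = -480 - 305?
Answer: √199 ≈ 14.107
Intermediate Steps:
Y = -785
√(Y + 984) = √(-785 + 984) = √199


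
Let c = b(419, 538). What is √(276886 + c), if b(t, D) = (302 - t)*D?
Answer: 2*√53485 ≈ 462.54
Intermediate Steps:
b(t, D) = D*(302 - t)
c = -62946 (c = 538*(302 - 1*419) = 538*(302 - 419) = 538*(-117) = -62946)
√(276886 + c) = √(276886 - 62946) = √213940 = 2*√53485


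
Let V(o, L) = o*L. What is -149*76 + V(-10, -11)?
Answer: -11214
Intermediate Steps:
V(o, L) = L*o
-149*76 + V(-10, -11) = -149*76 - 11*(-10) = -11324 + 110 = -11214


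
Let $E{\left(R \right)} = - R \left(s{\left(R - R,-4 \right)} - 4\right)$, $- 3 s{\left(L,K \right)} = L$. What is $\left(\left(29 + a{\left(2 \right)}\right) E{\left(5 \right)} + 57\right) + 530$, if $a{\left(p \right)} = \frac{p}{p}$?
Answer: $1187$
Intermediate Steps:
$s{\left(L,K \right)} = - \frac{L}{3}$
$a{\left(p \right)} = 1$
$E{\left(R \right)} = 4 R$ ($E{\left(R \right)} = - R \left(- \frac{R - R}{3} - 4\right) = - R \left(\left(- \frac{1}{3}\right) 0 - 4\right) = - R \left(0 - 4\right) = - R \left(-4\right) = 4 R$)
$\left(\left(29 + a{\left(2 \right)}\right) E{\left(5 \right)} + 57\right) + 530 = \left(\left(29 + 1\right) 4 \cdot 5 + 57\right) + 530 = \left(30 \cdot 20 + 57\right) + 530 = \left(600 + 57\right) + 530 = 657 + 530 = 1187$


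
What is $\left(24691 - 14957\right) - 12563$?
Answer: $-2829$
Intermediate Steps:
$\left(24691 - 14957\right) - 12563 = 9734 - 12563 = -2829$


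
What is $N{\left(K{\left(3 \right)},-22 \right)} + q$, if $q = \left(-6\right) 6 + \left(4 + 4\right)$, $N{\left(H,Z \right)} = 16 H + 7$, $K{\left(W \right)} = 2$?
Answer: $11$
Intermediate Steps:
$N{\left(H,Z \right)} = 7 + 16 H$
$q = -28$ ($q = -36 + 8 = -28$)
$N{\left(K{\left(3 \right)},-22 \right)} + q = \left(7 + 16 \cdot 2\right) - 28 = \left(7 + 32\right) - 28 = 39 - 28 = 11$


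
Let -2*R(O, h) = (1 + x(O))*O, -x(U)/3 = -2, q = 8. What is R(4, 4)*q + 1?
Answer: -111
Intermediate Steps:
x(U) = 6 (x(U) = -3*(-2) = 6)
R(O, h) = -7*O/2 (R(O, h) = -(1 + 6)*O/2 = -7*O/2)
R(4, 4)*q + 1 = -7/2*4*8 + 1 = -14*8 + 1 = -112 + 1 = -111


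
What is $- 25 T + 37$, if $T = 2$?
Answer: $-13$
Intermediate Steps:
$- 25 T + 37 = \left(-25\right) 2 + 37 = -50 + 37 = -13$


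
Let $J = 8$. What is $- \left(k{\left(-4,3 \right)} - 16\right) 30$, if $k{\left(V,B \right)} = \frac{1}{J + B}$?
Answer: $\frac{5250}{11} \approx 477.27$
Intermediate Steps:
$k{\left(V,B \right)} = \frac{1}{8 + B}$
$- \left(k{\left(-4,3 \right)} - 16\right) 30 = - \left(\frac{1}{8 + 3} - 16\right) 30 = - \left(\frac{1}{11} - 16\right) 30 = - \frac{\left(-175\right) 30}{11} = \left(-1\right) \left(- \frac{5250}{11}\right) = \frac{5250}{11}$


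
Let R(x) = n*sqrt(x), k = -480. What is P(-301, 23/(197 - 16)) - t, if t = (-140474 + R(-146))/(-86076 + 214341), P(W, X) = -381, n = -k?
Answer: -48728491/128265 - 32*I*sqrt(146)/8551 ≈ -379.9 - 0.045218*I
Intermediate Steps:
n = 480 (n = -1*(-480) = 480)
R(x) = 480*sqrt(x)
t = -140474/128265 + 32*I*sqrt(146)/8551 (t = (-140474 + 480*sqrt(-146))/(-86076 + 214341) = (-140474 + 480*(I*sqrt(146)))/128265 = (-140474 + 480*I*sqrt(146))*(1/128265) = -140474/128265 + 32*I*sqrt(146)/8551 ≈ -1.0952 + 0.045218*I)
P(-301, 23/(197 - 16)) - t = -381 - (-140474/128265 + 32*I*sqrt(146)/8551) = -381 + (140474/128265 - 32*I*sqrt(146)/8551) = -48728491/128265 - 32*I*sqrt(146)/8551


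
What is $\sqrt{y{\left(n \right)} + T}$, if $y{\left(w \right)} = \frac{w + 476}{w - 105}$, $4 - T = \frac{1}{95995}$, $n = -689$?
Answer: $\frac{\sqrt{24796377373207830}}{76220030} \approx 2.066$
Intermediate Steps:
$T = \frac{383979}{95995}$ ($T = 4 - \frac{1}{95995} = \frac{383979}{95995} \approx 4.0$)
$y{\left(w \right)} = \frac{476 + w}{-105 + w}$
$\sqrt{y{\left(n \right)} + T} = \sqrt{\frac{476 - 689}{-105 - 689} + \frac{383979}{95995}} = \sqrt{\frac{1}{-794} \left(-213\right) + \frac{383979}{95995}} = \sqrt{\left(- \frac{1}{794}\right) \left(-213\right) + \frac{383979}{95995}} = \sqrt{\frac{213}{794} + \frac{383979}{95995}} = \sqrt{\frac{325326261}{76220030}} = \frac{\sqrt{24796377373207830}}{76220030}$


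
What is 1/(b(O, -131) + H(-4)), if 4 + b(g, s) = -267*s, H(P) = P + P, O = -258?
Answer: 1/34965 ≈ 2.8600e-5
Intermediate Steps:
H(P) = 2*P
b(g, s) = -4 - 267*s
1/(b(O, -131) + H(-4)) = 1/((-4 - 267*(-131)) + 2*(-4)) = 1/((-4 + 34977) - 8) = 1/(34973 - 8) = 1/34965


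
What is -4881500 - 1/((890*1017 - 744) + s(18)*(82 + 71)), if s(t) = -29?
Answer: -4393101043501/899949 ≈ -4.8815e+6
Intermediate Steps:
-4881500 - 1/((890*1017 - 744) + s(18)*(82 + 71)) = -4881500 - 1/((890*1017 - 744) - 29*(82 + 71)) = -4881500 - 1/((905130 - 744) - 29*153) = -4881500 - 1/(904386 - 4437) = -4881500 - 1/899949 = -4393101043501/899949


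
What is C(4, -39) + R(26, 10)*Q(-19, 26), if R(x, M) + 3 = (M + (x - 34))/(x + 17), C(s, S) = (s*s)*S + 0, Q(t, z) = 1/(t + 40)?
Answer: -563599/903 ≈ -624.14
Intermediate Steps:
Q(t, z) = 1/(40 + t)
C(s, S) = S*s² (C(s, S) = s²*S + 0 = S*s² + 0 = S*s²)
R(x, M) = -3 + (-34 + M + x)/(17 + x) (R(x, M) = -3 + (M + (x - 34))/(x + 17) = -3 + (M + (-34 + x))/(17 + x) = -3 + (-34 + M + x)/(17 + x))
C(4, -39) + R(26, 10)*Q(-19, 26) = -39*4² + ((-85 + 10 - 2*26)/(17 + 26))/(40 - 19) = -39*16 + ((-85 + 10 - 52)/43)/21 = -624 + ((1/43)*(-127))*(1/21) = -624 - 127/43*1/21 = -624 - 127/903 = -563599/903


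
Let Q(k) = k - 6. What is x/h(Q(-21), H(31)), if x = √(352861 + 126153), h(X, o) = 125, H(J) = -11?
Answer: √479014/125 ≈ 5.5369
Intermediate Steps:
Q(k) = -6 + k
x = √479014 ≈ 692.11
x/h(Q(-21), H(31)) = √479014/125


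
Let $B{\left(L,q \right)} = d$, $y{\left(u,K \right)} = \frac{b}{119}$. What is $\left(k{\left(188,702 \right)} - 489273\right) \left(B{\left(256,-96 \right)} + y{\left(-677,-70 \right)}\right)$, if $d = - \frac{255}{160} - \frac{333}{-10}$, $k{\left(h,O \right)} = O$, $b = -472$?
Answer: $- \frac{258047079357}{19040} \approx -1.3553 \cdot 10^{7}$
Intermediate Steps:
$y{\left(u,K \right)} = - \frac{472}{119}$
$d = \frac{5073}{160}$ ($d = \left(-255\right) \frac{1}{160} - - \frac{333}{10} = - \frac{51}{32} + \frac{333}{10} = \frac{5073}{160} \approx 31.706$)
$B{\left(L,q \right)} = \frac{5073}{160}$
$\left(k{\left(188,702 \right)} - 489273\right) \left(B{\left(256,-96 \right)} + y{\left(-677,-70 \right)}\right) = \left(702 - 489273\right) \left(\frac{5073}{160} - \frac{472}{119}\right) = \left(-488571\right) \frac{528167}{19040} = - \frac{258047079357}{19040}$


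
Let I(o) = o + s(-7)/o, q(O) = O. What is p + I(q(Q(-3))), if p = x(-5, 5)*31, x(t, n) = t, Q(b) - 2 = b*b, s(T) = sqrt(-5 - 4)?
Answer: -144 + 3*I/11 ≈ -144.0 + 0.27273*I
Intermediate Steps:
s(T) = 3*I (s(T) = sqrt(-9) = 3*I)
Q(b) = 2 + b**2 (Q(b) = 2 + b*b = 2 + b**2)
p = -155 (p = -5*31 = -155)
I(o) = o + 3*I/o (I(o) = o + (3*I)/o = o + 3*I/o)
p + I(q(Q(-3))) = -155 + ((2 + (-3)**2) + 3*I/(2 + (-3)**2)) = -155 + ((2 + 9) + 3*I/(2 + 9)) = -155 + (11 + 3*I/11) = -144 + 3*I/11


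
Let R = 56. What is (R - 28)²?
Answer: 784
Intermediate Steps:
(R - 28)² = (56 - 28)² = 28² = 784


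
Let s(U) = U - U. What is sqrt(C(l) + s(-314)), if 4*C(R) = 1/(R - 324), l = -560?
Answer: I*sqrt(221)/884 ≈ 0.016817*I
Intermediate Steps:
C(R) = 1/(4*(-324 + R)) (C(R) = 1/(4*(R - 324)) = 1/(4*(-324 + R)))
s(U) = 0
sqrt(C(l) + s(-314)) = sqrt(1/(4*(-324 - 560)) + 0) = sqrt((1/4)/(-884) + 0) = sqrt((1/4)*(-1/884) + 0) = sqrt(-1/3536 + 0) = sqrt(-1/3536) = I*sqrt(221)/884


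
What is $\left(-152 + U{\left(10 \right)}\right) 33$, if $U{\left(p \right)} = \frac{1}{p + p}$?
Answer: $- \frac{100287}{20} \approx -5014.4$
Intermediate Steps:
$U{\left(p \right)} = \frac{1}{2 p}$
$\left(-152 + U{\left(10 \right)}\right) 33 = \left(-152 + \frac{1}{2 \cdot 10}\right) 33 = \left(-152 + \frac{1}{2} \cdot \frac{1}{10}\right) 33 = \left(-152 + \frac{1}{20}\right) 33 = \left(- \frac{3039}{20}\right) 33 = - \frac{100287}{20}$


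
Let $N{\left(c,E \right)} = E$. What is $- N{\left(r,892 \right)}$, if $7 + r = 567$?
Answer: $-892$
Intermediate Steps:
$r = 560$ ($r = -7 + 567 = 560$)
$- N{\left(r,892 \right)} = \left(-1\right) 892 = -892$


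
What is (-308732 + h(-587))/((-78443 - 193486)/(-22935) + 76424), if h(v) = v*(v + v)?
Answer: 969401290/194784041 ≈ 4.9768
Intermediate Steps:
h(v) = 2*v² (h(v) = v*(2*v) = 2*v²)
(-308732 + h(-587))/((-78443 - 193486)/(-22935) + 76424) = (-308732 + 2*(-587)²)/((-78443 - 193486)/(-22935) + 76424) = (-308732 + 2*344569)/(-271929*(-1/22935) + 76424) = (-308732 + 689138)/(90643/7645 + 76424) = 380406/(584352123/7645) = 380406*(7645/584352123) = 969401290/194784041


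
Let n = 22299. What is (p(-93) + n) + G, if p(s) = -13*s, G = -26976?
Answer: -3468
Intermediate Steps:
(p(-93) + n) + G = (-13*(-93) + 22299) - 26976 = (1209 + 22299) - 26976 = 23508 - 26976 = -3468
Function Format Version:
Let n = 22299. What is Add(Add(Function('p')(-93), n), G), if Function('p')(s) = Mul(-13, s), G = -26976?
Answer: -3468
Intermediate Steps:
Add(Add(Function('p')(-93), n), G) = Add(Add(Mul(-13, -93), 22299), -26976) = Add(Add(1209, 22299), -26976) = Add(23508, -26976) = -3468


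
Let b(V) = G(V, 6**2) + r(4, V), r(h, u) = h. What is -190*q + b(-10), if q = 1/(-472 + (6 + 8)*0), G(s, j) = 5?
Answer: 2219/236 ≈ 9.4025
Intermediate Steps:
q = -1/472 (q = 1/(-472 + 14*0) = 1/(-472 + 0) = 1/(-472) = -1/472 ≈ -0.0021186)
b(V) = 9 (b(V) = 5 + 4 = 9)
-190*q + b(-10) = -190*(-1/472) + 9 = 95/236 + 9 = 2219/236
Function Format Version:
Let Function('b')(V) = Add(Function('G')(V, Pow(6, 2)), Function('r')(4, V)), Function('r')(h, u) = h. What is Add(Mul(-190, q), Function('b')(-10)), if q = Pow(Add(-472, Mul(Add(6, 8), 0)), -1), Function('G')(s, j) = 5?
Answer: Rational(2219, 236) ≈ 9.4025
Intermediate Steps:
q = Rational(-1, 472) (q = Pow(Add(-472, Mul(14, 0)), -1) = Pow(Add(-472, 0), -1) = Pow(-472, -1) = Rational(-1, 472) ≈ -0.0021186)
Function('b')(V) = 9 (Function('b')(V) = Add(5, 4) = 9)
Add(Mul(-190, q), Function('b')(-10)) = Add(Mul(-190, Rational(-1, 472)), 9) = Add(Rational(95, 236), 9) = Rational(2219, 236)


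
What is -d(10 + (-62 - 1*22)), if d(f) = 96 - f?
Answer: -170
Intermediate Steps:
-d(10 + (-62 - 1*22)) = -(96 - (10 + (-62 - 1*22))) = -(96 - (10 + (-62 - 22))) = -(96 - (10 - 84)) = -(96 - 1*(-74)) = -(96 + 74) = -1*170 = -170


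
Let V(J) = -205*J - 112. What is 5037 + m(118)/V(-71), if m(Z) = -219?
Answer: 72749172/14443 ≈ 5037.0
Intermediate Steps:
V(J) = -112 - 205*J
5037 + m(118)/V(-71) = 5037 - 219/(-112 - 205*(-71)) = 5037 - 219/(-112 + 14555) = 5037 - 219/14443 = 72749172/14443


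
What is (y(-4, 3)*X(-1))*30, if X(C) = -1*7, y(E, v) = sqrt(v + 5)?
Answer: -420*sqrt(2) ≈ -593.97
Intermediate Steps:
y(E, v) = sqrt(5 + v)
X(C) = -7
(y(-4, 3)*X(-1))*30 = (sqrt(5 + 3)*(-7))*30 = (sqrt(8)*(-7))*30 = ((2*sqrt(2))*(-7))*30 = -14*sqrt(2)*30 = -420*sqrt(2)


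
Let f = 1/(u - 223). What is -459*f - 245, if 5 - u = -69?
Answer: -36046/149 ≈ -241.92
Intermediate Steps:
u = 74 (u = 5 - 1*(-69) = 5 + 69 = 74)
f = -1/149 (f = 1/(74 - 223) = 1/(-149) = -1/149 ≈ -0.0067114)
-459*f - 245 = -459*(-1/149) - 245 = 459/149 - 245 = -36046/149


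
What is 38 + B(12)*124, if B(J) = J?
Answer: 1526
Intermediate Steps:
38 + B(12)*124 = 38 + 12*124 = 38 + 1488 = 1526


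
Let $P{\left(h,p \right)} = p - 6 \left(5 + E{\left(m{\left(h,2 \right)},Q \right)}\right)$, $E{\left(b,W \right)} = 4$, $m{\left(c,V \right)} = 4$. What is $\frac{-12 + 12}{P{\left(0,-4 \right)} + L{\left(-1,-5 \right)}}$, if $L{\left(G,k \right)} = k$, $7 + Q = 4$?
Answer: $0$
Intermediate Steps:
$Q = -3$ ($Q = -7 + 4 = -3$)
$P{\left(h,p \right)} = -54 + p$ ($P{\left(h,p \right)} = p - 6 \left(5 + 4\right) = p - 6 \cdot 9 = p - 54 = -54 + p$)
$\frac{-12 + 12}{P{\left(0,-4 \right)} + L{\left(-1,-5 \right)}} = \frac{-12 + 12}{\left(-54 - 4\right) - 5} = \frac{0}{-58 - 5} = \frac{0}{-63} = 0 \left(- \frac{1}{63}\right) = 0$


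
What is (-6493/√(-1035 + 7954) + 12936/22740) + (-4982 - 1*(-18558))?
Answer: 25727598/1895 - 6493*√6919/6919 ≈ 13499.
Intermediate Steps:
(-6493/√(-1035 + 7954) + 12936/22740) + (-4982 - 1*(-18558)) = (-6493*√6919/6919 + 12936*(1/22740)) + (-4982 + 18558) = (-6493*√6919/6919 + 1078/1895) + 13576 = (1078/1895 - 6493*√6919/6919) + 13576 = 25727598/1895 - 6493*√6919/6919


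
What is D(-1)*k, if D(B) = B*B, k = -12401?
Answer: -12401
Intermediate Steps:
D(B) = B²
D(-1)*k = (-1)²*(-12401) = 1*(-12401) = -12401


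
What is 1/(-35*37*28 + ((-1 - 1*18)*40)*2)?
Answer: -1/37780 ≈ -2.6469e-5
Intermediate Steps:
1/(-35*37*28 + ((-1 - 1*18)*40)*2) = 1/(-1295*28 + ((-1 - 18)*40)*2) = 1/(-36260 - 19*40*2) = 1/(-36260 - 760*2) = 1/(-36260 - 1520) = 1/(-37780) = -1/37780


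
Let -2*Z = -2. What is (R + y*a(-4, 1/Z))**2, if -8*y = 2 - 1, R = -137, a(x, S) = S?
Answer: 1203409/64 ≈ 18803.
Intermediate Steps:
Z = 1 (Z = -1/2*(-2) = 1)
y = -1/8 (y = -(2 - 1)/8 = -1/8*1 = -1/8 ≈ -0.12500)
(R + y*a(-4, 1/Z))**2 = (-137 - 1/8/1)**2 = (-137 - 1/8*1)**2 = (-137 - 1/8)**2 = (-1097/8)**2 = 1203409/64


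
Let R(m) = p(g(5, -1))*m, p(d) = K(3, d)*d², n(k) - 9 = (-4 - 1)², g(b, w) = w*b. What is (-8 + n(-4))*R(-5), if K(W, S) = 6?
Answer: -19500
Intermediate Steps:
g(b, w) = b*w
n(k) = 34 (n(k) = 9 + (-4 - 1)² = 9 + (-5)² = 9 + 25 = 34)
p(d) = 6*d²
R(m) = 150*m (R(m) = (6*(5*(-1))²)*m = (6*(-5)²)*m = (6*25)*m = 150*m)
(-8 + n(-4))*R(-5) = (-8 + 34)*(150*(-5)) = 26*(-750) = -19500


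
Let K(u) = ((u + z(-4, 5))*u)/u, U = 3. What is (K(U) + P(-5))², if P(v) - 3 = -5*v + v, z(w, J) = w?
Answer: 484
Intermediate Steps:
K(u) = -4 + u (K(u) = ((u - 4)*u)/u = ((-4 + u)*u)/u = (u*(-4 + u))/u = -4 + u)
P(v) = 3 - 4*v (P(v) = 3 + (-5*v + v) = 3 - 4*v)
(K(U) + P(-5))² = ((-4 + 3) + (3 - 4*(-5)))² = (-1 + (3 + 20))² = (-1 + 23)² = 22² = 484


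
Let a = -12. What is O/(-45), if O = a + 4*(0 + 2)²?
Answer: -4/45 ≈ -0.088889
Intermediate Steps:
O = 4 (O = -12 + 4*(0 + 2)² = -12 + 4*2² = -12 + 4*4 = -12 + 16 = 4)
O/(-45) = 4/(-45) = 4*(-1/45) = -4/45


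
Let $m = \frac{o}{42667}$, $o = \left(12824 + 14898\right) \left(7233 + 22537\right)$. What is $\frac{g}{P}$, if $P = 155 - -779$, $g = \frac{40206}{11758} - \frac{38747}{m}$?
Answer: $\frac{6871412959949}{4531622560564840} \approx 0.0015163$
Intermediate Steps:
$o = 825283940$ ($o = 27722 \cdot 29770 = 825283940$)
$m = \frac{825283940}{42667} \approx 19342.0$
$g = \frac{6871412959949}{4851844283260}$ ($g = \frac{40206}{11758} - \frac{38747}{\frac{825283940}{42667}} = 40206 \cdot \frac{1}{11758} - \frac{1653218249}{825283940} = \frac{20103}{5879} - \frac{1653218249}{825283940} = \frac{6871412959949}{4851844283260} \approx 1.4162$)
$P = 934$ ($P = 155 + 779 = 934$)
$\frac{g}{P} = \frac{6871412959949}{4851844283260 \cdot 934} = \frac{6871412959949}{4851844283260} \cdot \frac{1}{934} = \frac{6871412959949}{4531622560564840}$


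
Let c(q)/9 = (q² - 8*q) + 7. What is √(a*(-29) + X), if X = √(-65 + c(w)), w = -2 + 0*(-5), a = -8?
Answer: √(232 + √178) ≈ 15.663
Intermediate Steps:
w = -2 (w = -2 + 0 = -2)
c(q) = 63 - 72*q + 9*q² (c(q) = 9*((q² - 8*q) + 7) = 9*(7 + q² - 8*q) = 63 - 72*q + 9*q²)
X = √178 (X = √(-65 + (63 - 72*(-2) + 9*(-2)²)) = √(-65 + (63 + 144 + 9*4)) = √(-65 + (63 + 144 + 36)) = √(-65 + 243) = √178 ≈ 13.342)
√(a*(-29) + X) = √(-8*(-29) + √178) = √(232 + √178)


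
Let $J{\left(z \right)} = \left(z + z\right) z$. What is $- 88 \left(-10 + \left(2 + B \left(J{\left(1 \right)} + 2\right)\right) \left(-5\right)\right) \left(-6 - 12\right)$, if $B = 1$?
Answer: $-63360$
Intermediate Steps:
$J{\left(z \right)} = 2 z^{2}$ ($J{\left(z \right)} = 2 z z = 2 z^{2}$)
$- 88 \left(-10 + \left(2 + B \left(J{\left(1 \right)} + 2\right)\right) \left(-5\right)\right) \left(-6 - 12\right) = - 88 \left(-10 + \left(2 + 1 \left(2 \cdot 1^{2} + 2\right)\right) \left(-5\right)\right) \left(-6 - 12\right) = - 88 \left(-10 + \left(2 + 1 \left(2 \cdot 1 + 2\right)\right) \left(-5\right)\right) \left(-18\right) = - 88 \left(-10 + \left(2 + 1 \left(2 + 2\right)\right) \left(-5\right)\right) \left(-18\right) = - 88 \left(-10 + \left(2 + 1 \cdot 4\right) \left(-5\right)\right) \left(-18\right) = - 88 \left(-10 + \left(2 + 4\right) \left(-5\right)\right) \left(-18\right) = - 88 \left(-10 + 6 \left(-5\right)\right) \left(-18\right) = - 88 \left(-10 - 30\right) \left(-18\right) = - 88 \left(\left(-40\right) \left(-18\right)\right) = \left(-88\right) 720 = -63360$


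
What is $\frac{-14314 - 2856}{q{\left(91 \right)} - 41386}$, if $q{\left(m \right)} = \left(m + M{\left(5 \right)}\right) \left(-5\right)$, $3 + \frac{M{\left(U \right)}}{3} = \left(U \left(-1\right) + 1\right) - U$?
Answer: $\frac{17170}{41661} \approx 0.41214$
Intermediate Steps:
$M{\left(U \right)} = -6 - 6 U$ ($M{\left(U \right)} = -9 + 3 \left(\left(U \left(-1\right) + 1\right) - U\right) = -9 + 3 \left(\left(- U + 1\right) - U\right) = -9 + 3 \left(\left(1 - U\right) - U\right) = -9 + 3 \left(1 - 2 U\right) = -9 - \left(-3 + 6 U\right) = -6 - 6 U$)
$q{\left(m \right)} = 180 - 5 m$ ($q{\left(m \right)} = \left(m - 36\right) \left(-5\right) = \left(-36 + m\right) \left(-5\right) = 180 - 5 m$)
$\frac{-14314 - 2856}{q{\left(91 \right)} - 41386} = \frac{-14314 - 2856}{\left(180 - 455\right) - 41386} = - \frac{17170}{\left(180 - 455\right) - 41386} = - \frac{17170}{-275 - 41386} = - \frac{17170}{-41661} = \left(-17170\right) \left(- \frac{1}{41661}\right) = \frac{17170}{41661}$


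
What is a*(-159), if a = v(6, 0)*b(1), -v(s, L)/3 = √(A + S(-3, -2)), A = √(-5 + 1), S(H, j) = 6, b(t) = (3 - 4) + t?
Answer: 0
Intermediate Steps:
b(t) = -1 + t
A = 2*I (A = √(-4) = 2*I ≈ 2.0*I)
v(s, L) = -3*√(6 + 2*I) (v(s, L) = -3*√(2*I + 6) = -3*√(6 + 2*I))
a = 0 (a = (-3*√(6 + 2*I))*(-1 + 1) = -3*√(6 + 2*I)*0 = 0)
a*(-159) = 0*(-159) = 0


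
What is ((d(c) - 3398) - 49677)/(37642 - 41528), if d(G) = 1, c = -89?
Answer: 26537/1943 ≈ 13.658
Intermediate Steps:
((d(c) - 3398) - 49677)/(37642 - 41528) = ((1 - 3398) - 49677)/(37642 - 41528) = (-3397 - 49677)/(-3886) = -53074*(-1/3886) = 26537/1943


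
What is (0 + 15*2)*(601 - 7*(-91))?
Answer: 37140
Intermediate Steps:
(0 + 15*2)*(601 - 7*(-91)) = (0 + 30)*(601 + 637) = 30*1238 = 37140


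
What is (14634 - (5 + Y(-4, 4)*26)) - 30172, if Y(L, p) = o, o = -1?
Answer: -15517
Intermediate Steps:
Y(L, p) = -1
(14634 - (5 + Y(-4, 4)*26)) - 30172 = (14634 - (5 - 1*26)) - 30172 = (14634 - (5 - 26)) - 30172 = (14634 - 1*(-21)) - 30172 = (14634 + 21) - 30172 = 14655 - 30172 = -15517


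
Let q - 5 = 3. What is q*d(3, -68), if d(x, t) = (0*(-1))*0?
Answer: 0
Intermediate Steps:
q = 8 (q = 5 + 3 = 8)
d(x, t) = 0 (d(x, t) = 0*0 = 0)
q*d(3, -68) = 8*0 = 0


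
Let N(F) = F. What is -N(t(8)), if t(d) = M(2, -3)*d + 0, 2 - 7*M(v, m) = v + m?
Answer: -24/7 ≈ -3.4286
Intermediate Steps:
M(v, m) = 2/7 - m/7 - v/7 (M(v, m) = 2/7 - (v + m)/7 = 2/7 - (m + v)/7 = 2/7 + (-m/7 - v/7) = 2/7 - m/7 - v/7)
t(d) = 3*d/7 (t(d) = (2/7 - 1/7*(-3) - 1/7*2)*d + 0 = (2/7 + 3/7 - 2/7)*d + 0 = 3*d/7 + 0 = 3*d/7)
-N(t(8)) = -3*8/7 = -1*24/7 = -24/7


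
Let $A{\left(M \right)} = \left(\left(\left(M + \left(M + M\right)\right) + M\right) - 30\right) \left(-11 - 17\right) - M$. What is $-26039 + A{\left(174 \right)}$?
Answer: $-44861$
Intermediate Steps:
$A{\left(M \right)} = 840 - 113 M$ ($A{\left(M \right)} = \left(\left(\left(M + 2 M\right) + M\right) - 30\right) \left(-28\right) - M = \left(\left(3 M + M\right) - 30\right) \left(-28\right) - M = \left(4 M - 30\right) \left(-28\right) - M = \left(-30 + 4 M\right) \left(-28\right) - M = \left(840 - 112 M\right) - M = 840 - 113 M$)
$-26039 + A{\left(174 \right)} = -26039 + \left(840 - 19662\right) = -26039 - 18822 = -44861$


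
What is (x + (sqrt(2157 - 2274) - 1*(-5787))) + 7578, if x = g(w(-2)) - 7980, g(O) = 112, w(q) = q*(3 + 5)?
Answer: 5497 + 3*I*sqrt(13) ≈ 5497.0 + 10.817*I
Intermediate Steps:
w(q) = 8*q (w(q) = q*8 = 8*q)
x = -7868 (x = 112 - 7980 = -7868)
(x + (sqrt(2157 - 2274) - 1*(-5787))) + 7578 = (-7868 + (sqrt(2157 - 2274) - 1*(-5787))) + 7578 = (-7868 + (sqrt(-117) + 5787)) + 7578 = (-7868 + (3*I*sqrt(13) + 5787)) + 7578 = (-7868 + (5787 + 3*I*sqrt(13))) + 7578 = (-2081 + 3*I*sqrt(13)) + 7578 = 5497 + 3*I*sqrt(13)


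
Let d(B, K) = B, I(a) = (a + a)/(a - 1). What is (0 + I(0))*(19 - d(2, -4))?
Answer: 0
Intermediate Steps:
I(a) = 2*a/(-1 + a) (I(a) = (2*a)/(-1 + a) = 2*a/(-1 + a))
(0 + I(0))*(19 - d(2, -4)) = (0 + 2*0/(-1 + 0))*(19 - 1*2) = (0 + 2*0/(-1))*(19 - 2) = (0 + 2*0*(-1))*17 = (0 + 0)*17 = 0*17 = 0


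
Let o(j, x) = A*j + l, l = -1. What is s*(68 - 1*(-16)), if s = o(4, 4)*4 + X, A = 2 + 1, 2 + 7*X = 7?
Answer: 3756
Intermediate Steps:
X = 5/7 (X = -2/7 + (1/7)*7 = -2/7 + 1 = 5/7 ≈ 0.71429)
A = 3
o(j, x) = -1 + 3*j (o(j, x) = 3*j - 1 = -1 + 3*j)
s = 313/7 (s = (-1 + 3*4)*4 + 5/7 = (-1 + 12)*4 + 5/7 = 11*4 + 5/7 = 44 + 5/7 = 313/7 ≈ 44.714)
s*(68 - 1*(-16)) = 313*(68 - 1*(-16))/7 = 313*(68 + 16)/7 = (313/7)*84 = 3756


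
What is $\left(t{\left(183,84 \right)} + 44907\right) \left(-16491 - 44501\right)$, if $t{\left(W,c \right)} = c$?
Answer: $-2744091072$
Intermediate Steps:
$\left(t{\left(183,84 \right)} + 44907\right) \left(-16491 - 44501\right) = \left(84 + 44907\right) \left(-16491 - 44501\right) = 44991 \left(-60992\right) = -2744091072$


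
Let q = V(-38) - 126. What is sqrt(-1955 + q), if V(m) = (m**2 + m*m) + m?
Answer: sqrt(769) ≈ 27.731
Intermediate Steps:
V(m) = m + 2*m**2 (V(m) = (m**2 + m**2) + m = 2*m**2 + m = m + 2*m**2)
q = 2724 (q = -38*(1 + 2*(-38)) - 126 = -38*(1 - 76) - 126 = -38*(-75) - 126 = 2850 - 126 = 2724)
sqrt(-1955 + q) = sqrt(-1955 + 2724) = sqrt(769)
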